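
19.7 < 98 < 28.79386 False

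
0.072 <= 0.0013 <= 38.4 False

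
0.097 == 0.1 False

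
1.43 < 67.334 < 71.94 True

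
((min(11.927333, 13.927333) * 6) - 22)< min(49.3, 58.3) False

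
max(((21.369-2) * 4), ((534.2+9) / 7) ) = 77.6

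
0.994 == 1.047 False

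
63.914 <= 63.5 False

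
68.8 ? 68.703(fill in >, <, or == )>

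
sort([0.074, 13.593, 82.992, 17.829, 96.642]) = [0.074, 13.593, 17.829, 82.992, 96.642]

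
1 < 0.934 False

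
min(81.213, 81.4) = 81.213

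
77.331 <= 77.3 False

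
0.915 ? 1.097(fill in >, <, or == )<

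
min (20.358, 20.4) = 20.358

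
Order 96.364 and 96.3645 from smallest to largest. 96.364, 96.3645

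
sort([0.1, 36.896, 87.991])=[0.1, 36.896, 87.991]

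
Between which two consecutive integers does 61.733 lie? 61 and 62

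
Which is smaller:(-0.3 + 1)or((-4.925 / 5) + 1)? ((-4.925 / 5) + 1)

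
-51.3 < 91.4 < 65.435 False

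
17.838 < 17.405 False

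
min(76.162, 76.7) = 76.162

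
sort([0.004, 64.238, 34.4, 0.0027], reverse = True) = [64.238, 34.4, 0.004, 0.0027]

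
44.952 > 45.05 False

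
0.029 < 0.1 True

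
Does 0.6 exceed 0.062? Yes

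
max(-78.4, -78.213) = -78.213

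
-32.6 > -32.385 False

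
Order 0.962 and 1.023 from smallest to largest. 0.962, 1.023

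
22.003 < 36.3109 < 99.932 True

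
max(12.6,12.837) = 12.837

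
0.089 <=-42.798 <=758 False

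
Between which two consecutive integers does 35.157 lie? 35 and 36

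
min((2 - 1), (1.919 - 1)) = 0.919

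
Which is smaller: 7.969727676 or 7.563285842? 7.563285842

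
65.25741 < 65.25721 False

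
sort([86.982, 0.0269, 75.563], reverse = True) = [86.982, 75.563, 0.0269]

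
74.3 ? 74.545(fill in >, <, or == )<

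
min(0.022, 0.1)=0.022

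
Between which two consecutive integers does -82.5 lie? -83 and -82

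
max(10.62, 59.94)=59.94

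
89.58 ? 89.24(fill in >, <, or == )>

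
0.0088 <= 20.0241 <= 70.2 True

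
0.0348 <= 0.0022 False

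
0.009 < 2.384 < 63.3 True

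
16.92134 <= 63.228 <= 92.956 True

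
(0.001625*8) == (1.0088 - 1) False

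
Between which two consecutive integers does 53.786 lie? 53 and 54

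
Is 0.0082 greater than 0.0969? No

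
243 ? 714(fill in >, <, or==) <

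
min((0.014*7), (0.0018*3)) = 0.0054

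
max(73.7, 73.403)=73.7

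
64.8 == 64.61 False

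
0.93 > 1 False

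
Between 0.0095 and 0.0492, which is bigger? 0.0492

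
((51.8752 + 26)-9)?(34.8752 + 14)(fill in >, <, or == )>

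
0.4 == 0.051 False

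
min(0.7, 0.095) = 0.095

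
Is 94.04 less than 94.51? Yes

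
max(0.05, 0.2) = 0.2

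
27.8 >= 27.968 False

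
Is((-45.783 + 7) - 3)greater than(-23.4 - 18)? No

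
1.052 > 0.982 True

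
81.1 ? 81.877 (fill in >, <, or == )<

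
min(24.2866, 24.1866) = 24.1866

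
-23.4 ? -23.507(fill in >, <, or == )>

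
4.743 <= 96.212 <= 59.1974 False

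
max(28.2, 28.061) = 28.2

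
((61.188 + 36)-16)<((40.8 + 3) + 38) True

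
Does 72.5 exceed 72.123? Yes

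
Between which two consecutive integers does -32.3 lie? -33 and -32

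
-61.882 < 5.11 True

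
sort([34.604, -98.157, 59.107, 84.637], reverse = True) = [84.637, 59.107, 34.604, -98.157]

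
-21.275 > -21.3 True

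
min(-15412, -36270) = -36270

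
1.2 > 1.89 False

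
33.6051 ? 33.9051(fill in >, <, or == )<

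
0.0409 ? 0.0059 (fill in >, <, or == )>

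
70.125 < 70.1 False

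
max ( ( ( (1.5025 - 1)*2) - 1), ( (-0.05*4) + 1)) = 0.8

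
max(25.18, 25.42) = 25.42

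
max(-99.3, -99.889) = -99.3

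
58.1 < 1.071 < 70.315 False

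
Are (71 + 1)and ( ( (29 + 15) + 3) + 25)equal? Yes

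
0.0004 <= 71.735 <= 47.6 False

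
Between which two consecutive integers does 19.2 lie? 19 and 20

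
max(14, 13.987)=14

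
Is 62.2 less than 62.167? No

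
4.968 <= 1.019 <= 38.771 False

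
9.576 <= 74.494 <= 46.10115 False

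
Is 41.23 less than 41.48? Yes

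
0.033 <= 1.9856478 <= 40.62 True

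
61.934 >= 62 False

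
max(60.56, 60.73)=60.73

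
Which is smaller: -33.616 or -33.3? -33.616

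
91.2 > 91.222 False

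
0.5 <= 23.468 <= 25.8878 True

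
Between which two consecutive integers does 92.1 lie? 92 and 93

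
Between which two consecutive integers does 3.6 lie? 3 and 4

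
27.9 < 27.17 False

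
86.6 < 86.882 True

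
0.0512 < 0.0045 False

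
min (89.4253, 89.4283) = 89.4253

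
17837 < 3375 False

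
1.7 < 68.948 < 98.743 True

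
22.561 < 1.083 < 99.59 False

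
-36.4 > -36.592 True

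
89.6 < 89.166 False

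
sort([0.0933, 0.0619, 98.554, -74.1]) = [-74.1, 0.0619, 0.0933, 98.554]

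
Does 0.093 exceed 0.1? No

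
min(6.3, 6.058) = 6.058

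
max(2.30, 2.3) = 2.3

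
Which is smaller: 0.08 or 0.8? 0.08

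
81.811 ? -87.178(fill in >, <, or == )>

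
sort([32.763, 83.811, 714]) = [32.763, 83.811, 714]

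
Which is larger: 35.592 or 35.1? 35.592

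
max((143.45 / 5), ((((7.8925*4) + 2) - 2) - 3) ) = 28.69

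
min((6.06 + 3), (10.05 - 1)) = 9.05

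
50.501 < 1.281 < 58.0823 False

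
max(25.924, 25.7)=25.924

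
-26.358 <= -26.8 False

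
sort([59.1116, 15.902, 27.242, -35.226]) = [-35.226, 15.902, 27.242, 59.1116]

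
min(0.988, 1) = 0.988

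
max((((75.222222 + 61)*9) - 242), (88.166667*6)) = 983.999998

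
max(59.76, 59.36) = 59.76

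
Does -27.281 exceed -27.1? No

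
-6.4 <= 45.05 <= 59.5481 True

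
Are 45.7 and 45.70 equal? Yes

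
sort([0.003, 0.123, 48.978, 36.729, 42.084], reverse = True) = [48.978, 42.084, 36.729, 0.123, 0.003]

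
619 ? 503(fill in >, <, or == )>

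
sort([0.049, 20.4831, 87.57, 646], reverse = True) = [646, 87.57, 20.4831, 0.049]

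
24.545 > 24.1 True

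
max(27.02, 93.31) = 93.31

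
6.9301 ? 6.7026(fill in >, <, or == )>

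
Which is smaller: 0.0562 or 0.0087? 0.0087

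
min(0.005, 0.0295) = 0.005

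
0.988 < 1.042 True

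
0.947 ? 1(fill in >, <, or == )<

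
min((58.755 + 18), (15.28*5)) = 76.4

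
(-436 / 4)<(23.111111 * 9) True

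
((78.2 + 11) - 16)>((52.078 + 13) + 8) True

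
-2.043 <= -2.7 False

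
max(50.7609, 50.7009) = 50.7609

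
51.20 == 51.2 True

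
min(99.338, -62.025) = -62.025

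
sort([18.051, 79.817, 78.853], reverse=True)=[79.817, 78.853, 18.051]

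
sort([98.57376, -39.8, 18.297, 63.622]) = [-39.8, 18.297, 63.622, 98.57376]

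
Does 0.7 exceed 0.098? Yes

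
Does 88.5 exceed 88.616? No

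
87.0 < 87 False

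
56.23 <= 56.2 False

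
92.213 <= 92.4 True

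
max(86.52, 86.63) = 86.63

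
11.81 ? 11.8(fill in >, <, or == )>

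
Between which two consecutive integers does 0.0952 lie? 0 and 1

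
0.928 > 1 False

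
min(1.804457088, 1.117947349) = 1.117947349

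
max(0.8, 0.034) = 0.8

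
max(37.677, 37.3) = 37.677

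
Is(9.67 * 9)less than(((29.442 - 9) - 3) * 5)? Yes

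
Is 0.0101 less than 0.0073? No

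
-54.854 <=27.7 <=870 True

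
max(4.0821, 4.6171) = 4.6171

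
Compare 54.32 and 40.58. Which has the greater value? 54.32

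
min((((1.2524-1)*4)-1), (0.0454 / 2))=0.0096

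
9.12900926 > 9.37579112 False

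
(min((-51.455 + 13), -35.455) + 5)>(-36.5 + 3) True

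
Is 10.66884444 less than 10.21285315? No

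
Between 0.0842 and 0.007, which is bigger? 0.0842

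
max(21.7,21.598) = 21.7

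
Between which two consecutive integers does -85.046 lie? -86 and -85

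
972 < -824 False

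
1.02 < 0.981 False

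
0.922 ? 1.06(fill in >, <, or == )<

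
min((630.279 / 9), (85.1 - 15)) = 70.031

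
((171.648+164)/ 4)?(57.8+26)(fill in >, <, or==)>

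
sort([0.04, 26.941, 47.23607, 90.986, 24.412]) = [0.04, 24.412, 26.941, 47.23607, 90.986]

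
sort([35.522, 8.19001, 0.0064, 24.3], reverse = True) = [35.522, 24.3, 8.19001, 0.0064]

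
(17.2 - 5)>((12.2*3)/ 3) False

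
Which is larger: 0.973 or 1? 1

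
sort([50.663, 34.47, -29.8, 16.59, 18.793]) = [-29.8, 16.59, 18.793, 34.47, 50.663]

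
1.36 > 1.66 False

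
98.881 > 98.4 True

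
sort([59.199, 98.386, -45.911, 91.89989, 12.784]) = [-45.911, 12.784, 59.199, 91.89989, 98.386]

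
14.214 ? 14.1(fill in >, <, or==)>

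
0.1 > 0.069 True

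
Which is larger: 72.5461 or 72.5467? 72.5467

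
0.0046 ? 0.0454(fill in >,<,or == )<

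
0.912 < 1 True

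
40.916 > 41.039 False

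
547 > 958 False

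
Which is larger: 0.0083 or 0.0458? 0.0458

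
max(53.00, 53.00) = 53.00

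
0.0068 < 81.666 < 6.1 False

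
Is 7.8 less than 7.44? No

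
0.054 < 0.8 True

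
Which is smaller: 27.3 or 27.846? 27.3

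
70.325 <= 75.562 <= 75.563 True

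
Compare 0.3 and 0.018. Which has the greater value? 0.3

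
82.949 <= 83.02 True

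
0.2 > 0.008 True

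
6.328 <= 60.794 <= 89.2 True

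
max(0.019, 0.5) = 0.5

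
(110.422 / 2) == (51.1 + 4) False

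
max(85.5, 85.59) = 85.59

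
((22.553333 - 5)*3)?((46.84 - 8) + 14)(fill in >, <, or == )<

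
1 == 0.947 False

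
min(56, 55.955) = 55.955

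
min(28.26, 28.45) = 28.26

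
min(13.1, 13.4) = 13.1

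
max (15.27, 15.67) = 15.67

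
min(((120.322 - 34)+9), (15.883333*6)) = 95.299998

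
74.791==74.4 False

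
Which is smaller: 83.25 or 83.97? 83.25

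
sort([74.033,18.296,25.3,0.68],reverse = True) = [74.033,25.3,18.296,0.68]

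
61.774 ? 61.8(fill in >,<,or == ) <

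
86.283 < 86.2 False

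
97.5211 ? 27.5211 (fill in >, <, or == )>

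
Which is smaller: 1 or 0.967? 0.967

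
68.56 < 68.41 False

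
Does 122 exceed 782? No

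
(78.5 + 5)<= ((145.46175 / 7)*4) False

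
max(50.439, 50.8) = 50.8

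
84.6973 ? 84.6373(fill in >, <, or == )>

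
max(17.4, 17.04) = 17.4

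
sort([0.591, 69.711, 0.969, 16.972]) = [0.591, 0.969, 16.972, 69.711]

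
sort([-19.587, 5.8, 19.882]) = [-19.587, 5.8, 19.882]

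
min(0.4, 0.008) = 0.008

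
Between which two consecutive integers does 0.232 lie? 0 and 1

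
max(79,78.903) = 79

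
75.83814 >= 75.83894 False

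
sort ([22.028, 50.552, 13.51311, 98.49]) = [13.51311, 22.028, 50.552, 98.49]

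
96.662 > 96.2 True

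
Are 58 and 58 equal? Yes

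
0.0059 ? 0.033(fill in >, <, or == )<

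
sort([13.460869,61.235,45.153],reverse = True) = [61.235,45.153,13.460869]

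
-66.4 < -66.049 True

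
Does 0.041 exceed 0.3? No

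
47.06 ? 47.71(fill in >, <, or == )<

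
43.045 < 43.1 True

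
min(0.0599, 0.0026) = 0.0026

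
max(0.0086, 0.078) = 0.078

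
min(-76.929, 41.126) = -76.929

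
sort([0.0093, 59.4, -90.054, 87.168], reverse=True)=[87.168, 59.4, 0.0093, -90.054]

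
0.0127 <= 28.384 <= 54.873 True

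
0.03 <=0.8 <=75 True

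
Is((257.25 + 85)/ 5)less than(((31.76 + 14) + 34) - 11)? Yes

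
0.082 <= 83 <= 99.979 True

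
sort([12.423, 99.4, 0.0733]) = [0.0733, 12.423, 99.4]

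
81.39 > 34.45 True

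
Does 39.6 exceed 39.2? Yes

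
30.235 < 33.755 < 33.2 False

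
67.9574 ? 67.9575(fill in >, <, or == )<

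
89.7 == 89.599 False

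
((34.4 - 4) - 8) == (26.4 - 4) True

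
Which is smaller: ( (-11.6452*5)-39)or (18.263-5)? ( (-11.6452*5)-39)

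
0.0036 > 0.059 False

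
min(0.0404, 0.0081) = 0.0081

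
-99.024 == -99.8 False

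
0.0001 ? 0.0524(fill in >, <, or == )<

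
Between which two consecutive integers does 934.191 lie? 934 and 935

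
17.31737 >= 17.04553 True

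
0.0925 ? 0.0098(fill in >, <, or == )>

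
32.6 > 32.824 False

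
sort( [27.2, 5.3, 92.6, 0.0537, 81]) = [0.0537, 5.3, 27.2, 81, 92.6]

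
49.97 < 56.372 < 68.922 True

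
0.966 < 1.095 True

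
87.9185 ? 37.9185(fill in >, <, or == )>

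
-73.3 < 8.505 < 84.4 True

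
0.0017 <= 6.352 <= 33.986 True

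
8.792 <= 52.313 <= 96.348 True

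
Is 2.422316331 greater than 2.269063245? Yes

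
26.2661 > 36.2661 False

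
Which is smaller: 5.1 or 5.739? 5.1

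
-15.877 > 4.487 False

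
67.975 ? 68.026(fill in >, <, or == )<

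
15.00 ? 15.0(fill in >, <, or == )==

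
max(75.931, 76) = 76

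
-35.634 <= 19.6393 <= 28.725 True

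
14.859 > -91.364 True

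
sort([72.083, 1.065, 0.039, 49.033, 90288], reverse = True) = [90288, 72.083, 49.033, 1.065, 0.039]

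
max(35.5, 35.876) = 35.876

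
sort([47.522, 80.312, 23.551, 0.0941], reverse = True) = [80.312, 47.522, 23.551, 0.0941]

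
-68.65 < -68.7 False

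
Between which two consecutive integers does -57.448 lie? -58 and -57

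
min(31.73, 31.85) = 31.73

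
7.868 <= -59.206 False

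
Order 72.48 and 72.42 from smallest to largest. 72.42,72.48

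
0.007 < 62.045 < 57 False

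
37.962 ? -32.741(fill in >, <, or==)>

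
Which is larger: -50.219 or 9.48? 9.48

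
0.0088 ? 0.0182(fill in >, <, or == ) <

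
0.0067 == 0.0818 False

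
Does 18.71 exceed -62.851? Yes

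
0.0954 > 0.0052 True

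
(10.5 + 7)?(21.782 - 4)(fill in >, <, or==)<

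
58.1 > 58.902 False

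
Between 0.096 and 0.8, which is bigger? 0.8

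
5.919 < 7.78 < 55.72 True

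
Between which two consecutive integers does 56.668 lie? 56 and 57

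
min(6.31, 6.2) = 6.2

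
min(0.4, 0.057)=0.057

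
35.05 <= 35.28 True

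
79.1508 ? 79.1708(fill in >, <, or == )<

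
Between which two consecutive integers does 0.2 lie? 0 and 1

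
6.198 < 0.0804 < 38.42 False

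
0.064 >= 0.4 False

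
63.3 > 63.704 False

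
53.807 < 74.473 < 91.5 True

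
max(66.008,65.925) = 66.008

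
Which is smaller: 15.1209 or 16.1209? 15.1209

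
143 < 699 True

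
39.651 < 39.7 True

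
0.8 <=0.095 False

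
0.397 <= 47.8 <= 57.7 True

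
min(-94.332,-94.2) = -94.332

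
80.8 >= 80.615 True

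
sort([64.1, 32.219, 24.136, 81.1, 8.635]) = [8.635, 24.136, 32.219, 64.1, 81.1]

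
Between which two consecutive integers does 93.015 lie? 93 and 94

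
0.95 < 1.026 True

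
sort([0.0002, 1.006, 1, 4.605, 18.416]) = [0.0002, 1, 1.006, 4.605, 18.416]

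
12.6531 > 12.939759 False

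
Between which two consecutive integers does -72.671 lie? -73 and -72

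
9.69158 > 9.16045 True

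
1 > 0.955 True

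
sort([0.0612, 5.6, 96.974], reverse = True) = [96.974, 5.6, 0.0612]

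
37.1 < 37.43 True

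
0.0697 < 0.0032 False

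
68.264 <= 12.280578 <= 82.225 False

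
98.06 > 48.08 True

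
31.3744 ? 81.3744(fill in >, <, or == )<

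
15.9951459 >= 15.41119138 True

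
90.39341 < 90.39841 True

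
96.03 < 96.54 True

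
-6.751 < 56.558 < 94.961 True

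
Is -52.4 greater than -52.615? Yes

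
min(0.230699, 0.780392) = 0.230699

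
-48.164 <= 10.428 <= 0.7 False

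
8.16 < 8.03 False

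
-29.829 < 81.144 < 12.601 False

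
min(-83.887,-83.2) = -83.887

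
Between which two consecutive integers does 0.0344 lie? 0 and 1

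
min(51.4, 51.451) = 51.4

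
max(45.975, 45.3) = 45.975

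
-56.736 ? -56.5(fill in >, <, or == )<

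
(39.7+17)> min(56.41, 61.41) True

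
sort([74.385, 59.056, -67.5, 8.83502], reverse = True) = [74.385, 59.056, 8.83502, -67.5]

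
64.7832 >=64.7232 True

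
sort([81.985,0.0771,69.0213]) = [0.0771,69.0213,81.985]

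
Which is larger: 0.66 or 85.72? 85.72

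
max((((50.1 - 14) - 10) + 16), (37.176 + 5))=42.176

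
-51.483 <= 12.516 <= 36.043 True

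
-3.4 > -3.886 True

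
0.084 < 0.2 True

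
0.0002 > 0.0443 False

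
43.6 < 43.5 False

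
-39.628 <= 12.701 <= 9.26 False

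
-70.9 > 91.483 False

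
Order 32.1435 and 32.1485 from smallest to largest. 32.1435, 32.1485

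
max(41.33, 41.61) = 41.61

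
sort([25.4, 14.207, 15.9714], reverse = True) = [25.4, 15.9714, 14.207]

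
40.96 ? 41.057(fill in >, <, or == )<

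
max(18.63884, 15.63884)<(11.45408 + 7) False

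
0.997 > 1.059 False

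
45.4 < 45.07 False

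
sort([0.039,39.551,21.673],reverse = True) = [39.551,21.673,0.039]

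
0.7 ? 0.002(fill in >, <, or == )>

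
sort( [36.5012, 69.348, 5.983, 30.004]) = [5.983, 30.004, 36.5012, 69.348]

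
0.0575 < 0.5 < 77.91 True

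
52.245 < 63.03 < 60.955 False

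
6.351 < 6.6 True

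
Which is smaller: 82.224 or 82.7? 82.224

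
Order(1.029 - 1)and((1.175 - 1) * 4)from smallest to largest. (1.029 - 1), ((1.175 - 1) * 4)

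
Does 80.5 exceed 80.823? No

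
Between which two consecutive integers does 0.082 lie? 0 and 1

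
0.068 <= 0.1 True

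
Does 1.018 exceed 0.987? Yes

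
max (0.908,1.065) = 1.065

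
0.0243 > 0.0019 True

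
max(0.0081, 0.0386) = 0.0386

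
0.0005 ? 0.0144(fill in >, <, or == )<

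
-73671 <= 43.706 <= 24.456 False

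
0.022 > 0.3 False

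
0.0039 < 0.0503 True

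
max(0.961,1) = 1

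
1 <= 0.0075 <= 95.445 False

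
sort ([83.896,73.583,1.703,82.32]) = [1.703,73.583,82.32,83.896]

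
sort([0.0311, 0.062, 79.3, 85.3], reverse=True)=[85.3, 79.3, 0.062, 0.0311]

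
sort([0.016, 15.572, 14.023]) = [0.016, 14.023, 15.572]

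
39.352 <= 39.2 False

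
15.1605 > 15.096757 True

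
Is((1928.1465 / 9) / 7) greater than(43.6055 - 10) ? No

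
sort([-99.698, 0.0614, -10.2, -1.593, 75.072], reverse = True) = [75.072, 0.0614, -1.593, -10.2, -99.698]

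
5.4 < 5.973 True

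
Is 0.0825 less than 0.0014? No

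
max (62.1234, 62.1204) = 62.1234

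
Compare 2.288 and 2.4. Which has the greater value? 2.4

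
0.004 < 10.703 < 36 True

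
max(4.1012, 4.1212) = 4.1212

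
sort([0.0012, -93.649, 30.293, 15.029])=[-93.649, 0.0012, 15.029, 30.293]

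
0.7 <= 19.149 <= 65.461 True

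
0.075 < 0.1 True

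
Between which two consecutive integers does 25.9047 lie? 25 and 26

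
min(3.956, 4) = 3.956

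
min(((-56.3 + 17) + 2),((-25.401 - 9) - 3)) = -37.401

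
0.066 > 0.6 False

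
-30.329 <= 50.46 True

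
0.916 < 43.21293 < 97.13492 True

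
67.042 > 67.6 False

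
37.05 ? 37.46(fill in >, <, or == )<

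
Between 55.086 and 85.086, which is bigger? 85.086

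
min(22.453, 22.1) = 22.1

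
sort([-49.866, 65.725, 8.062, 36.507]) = [-49.866, 8.062, 36.507, 65.725]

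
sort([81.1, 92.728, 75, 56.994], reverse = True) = [92.728, 81.1, 75, 56.994]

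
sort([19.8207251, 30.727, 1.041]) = [1.041, 19.8207251, 30.727]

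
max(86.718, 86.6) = 86.718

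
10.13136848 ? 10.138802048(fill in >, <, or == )<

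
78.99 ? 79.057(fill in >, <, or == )<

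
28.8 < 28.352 False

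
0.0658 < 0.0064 False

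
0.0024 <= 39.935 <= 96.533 True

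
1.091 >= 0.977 True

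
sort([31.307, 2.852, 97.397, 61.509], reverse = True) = [97.397, 61.509, 31.307, 2.852]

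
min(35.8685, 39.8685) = 35.8685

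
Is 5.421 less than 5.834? Yes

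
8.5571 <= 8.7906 True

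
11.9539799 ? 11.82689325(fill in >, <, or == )>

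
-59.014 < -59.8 False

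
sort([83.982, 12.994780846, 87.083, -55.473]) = [-55.473, 12.994780846, 83.982, 87.083]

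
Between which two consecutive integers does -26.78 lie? -27 and -26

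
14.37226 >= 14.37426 False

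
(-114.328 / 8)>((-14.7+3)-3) True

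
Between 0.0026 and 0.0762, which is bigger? 0.0762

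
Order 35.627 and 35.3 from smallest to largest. 35.3, 35.627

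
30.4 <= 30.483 True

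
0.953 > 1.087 False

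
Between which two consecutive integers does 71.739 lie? 71 and 72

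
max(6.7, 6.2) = 6.7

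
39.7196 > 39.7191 True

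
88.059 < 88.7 True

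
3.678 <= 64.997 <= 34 False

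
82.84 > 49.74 True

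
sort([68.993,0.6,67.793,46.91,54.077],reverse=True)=[68.993,67.793,54.077,46.91,0.6]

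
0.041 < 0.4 True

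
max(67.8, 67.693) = 67.8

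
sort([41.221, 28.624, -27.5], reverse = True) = [41.221, 28.624, -27.5]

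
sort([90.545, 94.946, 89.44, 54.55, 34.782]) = [34.782, 54.55, 89.44, 90.545, 94.946]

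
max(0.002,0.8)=0.8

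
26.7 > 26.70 False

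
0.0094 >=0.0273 False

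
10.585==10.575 False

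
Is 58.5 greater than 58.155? Yes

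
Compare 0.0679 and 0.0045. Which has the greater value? 0.0679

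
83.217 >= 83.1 True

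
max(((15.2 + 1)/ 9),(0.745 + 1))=1.8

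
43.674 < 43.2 False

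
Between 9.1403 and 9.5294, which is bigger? 9.5294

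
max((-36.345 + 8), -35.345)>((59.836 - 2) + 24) False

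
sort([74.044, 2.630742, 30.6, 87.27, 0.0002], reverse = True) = [87.27, 74.044, 30.6, 2.630742, 0.0002]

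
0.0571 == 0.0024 False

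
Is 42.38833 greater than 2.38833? Yes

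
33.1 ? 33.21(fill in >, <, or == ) <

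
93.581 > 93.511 True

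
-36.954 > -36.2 False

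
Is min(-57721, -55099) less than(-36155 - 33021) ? No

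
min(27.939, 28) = 27.939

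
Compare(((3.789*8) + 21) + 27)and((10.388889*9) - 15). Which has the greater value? ((10.388889*9) - 15)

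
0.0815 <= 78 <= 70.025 False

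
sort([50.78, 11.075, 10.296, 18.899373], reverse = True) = [50.78, 18.899373, 11.075, 10.296]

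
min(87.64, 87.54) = 87.54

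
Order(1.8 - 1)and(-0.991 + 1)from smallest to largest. (-0.991 + 1), (1.8 - 1)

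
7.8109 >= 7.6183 True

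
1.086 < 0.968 False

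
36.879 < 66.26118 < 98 True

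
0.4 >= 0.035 True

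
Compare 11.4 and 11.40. They are equal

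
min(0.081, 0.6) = 0.081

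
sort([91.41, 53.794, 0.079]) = [0.079, 53.794, 91.41]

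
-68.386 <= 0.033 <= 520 True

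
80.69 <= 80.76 True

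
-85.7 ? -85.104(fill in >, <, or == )<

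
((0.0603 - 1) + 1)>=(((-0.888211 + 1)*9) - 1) True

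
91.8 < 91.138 False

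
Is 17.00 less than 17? No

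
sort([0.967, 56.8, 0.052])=[0.052, 0.967, 56.8]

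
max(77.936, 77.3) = 77.936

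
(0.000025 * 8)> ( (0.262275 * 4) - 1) False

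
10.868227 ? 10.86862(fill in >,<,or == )<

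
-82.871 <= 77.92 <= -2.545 False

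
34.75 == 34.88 False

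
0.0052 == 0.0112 False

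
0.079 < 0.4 True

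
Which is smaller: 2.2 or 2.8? 2.2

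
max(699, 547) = 699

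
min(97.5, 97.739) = 97.5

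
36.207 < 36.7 True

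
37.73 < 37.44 False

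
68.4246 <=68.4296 True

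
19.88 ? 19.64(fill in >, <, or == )>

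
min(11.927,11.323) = 11.323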